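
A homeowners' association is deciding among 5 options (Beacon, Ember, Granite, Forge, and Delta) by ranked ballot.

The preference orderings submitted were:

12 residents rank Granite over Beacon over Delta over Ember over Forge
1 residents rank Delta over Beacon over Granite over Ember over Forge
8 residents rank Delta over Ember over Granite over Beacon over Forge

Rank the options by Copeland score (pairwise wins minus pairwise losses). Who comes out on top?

Pairwise results:
  Beacon vs Ember: Beacon wins 13–8.
  Beacon vs Granite: Granite wins 20–1.
  Beacon vs Forge: Beacon wins 21–0.
  Beacon vs Delta: Beacon wins 12–9.
  Ember vs Granite: Granite wins 13–8.
  Ember vs Forge: Ember wins 21–0.
  Ember vs Delta: Delta wins 21–0.
  Granite vs Forge: Granite wins 21–0.
  Granite vs Delta: Granite wins 12–9.
  Forge vs Delta: Delta wins 21–0.
Copeland scores (wins − losses):
  Beacon: 3 − 1 = 2
  Ember: 1 − 3 = -2
  Granite: 4 − 0 = 4
  Forge: 0 − 4 = -4
  Delta: 2 − 2 = 0
Granite has the best Copeland score.

Granite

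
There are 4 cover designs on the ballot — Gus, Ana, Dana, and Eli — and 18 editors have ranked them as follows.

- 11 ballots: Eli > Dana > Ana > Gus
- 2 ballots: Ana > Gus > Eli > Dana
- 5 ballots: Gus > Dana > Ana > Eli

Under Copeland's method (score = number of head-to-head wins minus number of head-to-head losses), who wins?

Pairwise results:
  Gus vs Ana: Ana wins 13–5.
  Gus vs Dana: Dana wins 11–7.
  Gus vs Eli: Eli wins 11–7.
  Ana vs Dana: Dana wins 16–2.
  Ana vs Eli: Eli wins 11–7.
  Dana vs Eli: Eli wins 13–5.
Copeland scores (wins − losses):
  Gus: 0 − 3 = -3
  Ana: 1 − 2 = -1
  Dana: 2 − 1 = 1
  Eli: 3 − 0 = 3
Eli has the best Copeland score.

Eli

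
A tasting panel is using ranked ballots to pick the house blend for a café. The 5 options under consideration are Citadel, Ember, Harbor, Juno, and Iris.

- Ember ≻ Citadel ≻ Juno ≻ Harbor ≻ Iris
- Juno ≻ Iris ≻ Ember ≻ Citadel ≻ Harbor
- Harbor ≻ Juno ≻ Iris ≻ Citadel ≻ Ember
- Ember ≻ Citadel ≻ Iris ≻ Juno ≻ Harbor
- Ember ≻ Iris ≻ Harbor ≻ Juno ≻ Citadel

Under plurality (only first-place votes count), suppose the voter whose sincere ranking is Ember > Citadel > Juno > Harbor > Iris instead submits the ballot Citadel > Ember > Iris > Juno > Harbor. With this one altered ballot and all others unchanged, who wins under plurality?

Ember

First-place totals with the altered ballot: Citadel 1, Ember 2, Harbor 1, Juno 1, Iris 0.
The winner is unchanged: still Ember.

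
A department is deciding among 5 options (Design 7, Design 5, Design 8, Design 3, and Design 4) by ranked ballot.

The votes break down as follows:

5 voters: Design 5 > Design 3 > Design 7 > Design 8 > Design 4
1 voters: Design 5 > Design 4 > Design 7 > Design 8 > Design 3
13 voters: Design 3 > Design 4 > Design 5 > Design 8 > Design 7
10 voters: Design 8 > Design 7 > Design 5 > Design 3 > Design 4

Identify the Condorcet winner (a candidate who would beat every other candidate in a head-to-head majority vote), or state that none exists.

Head-to-head results (29 voters total):
Design 7 vs Design 5: Design 5 wins 19–10.
Design 7 vs Design 8: Design 8 wins 23–6.
Design 7 vs Design 3: Design 3 wins 18–11.
Design 7 vs Design 4: Design 7 wins 15–14.
Design 5 vs Design 8: Design 5 wins 19–10.
Design 5 vs Design 3: Design 5 wins 16–13.
Design 5 vs Design 4: Design 5 wins 16–13.
Design 8 vs Design 3: Design 3 wins 18–11.
Design 8 vs Design 4: Design 8 wins 15–14.
Design 3 vs Design 4: Design 3 wins 28–1.
Design 5 beats each rival — Design 7 (19–10), Design 8 (19–10), Design 3 (16–13), Design 4 (16–13) — so Design 5 is the Condorcet winner.

Design 5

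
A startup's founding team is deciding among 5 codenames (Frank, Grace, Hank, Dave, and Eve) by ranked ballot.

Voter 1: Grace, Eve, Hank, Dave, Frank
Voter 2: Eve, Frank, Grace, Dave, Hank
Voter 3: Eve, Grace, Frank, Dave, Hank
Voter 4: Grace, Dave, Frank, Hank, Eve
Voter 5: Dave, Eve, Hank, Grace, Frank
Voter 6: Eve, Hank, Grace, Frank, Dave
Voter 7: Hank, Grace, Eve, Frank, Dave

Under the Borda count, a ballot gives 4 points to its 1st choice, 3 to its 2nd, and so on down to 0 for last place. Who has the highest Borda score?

Eve

Borda scores:
  Frank: 0 + 3 + 2 + 2 + 0 + 1 + 1 = 9
  Grace: 4 + 2 + 3 + 4 + 1 + 2 + 3 = 19
  Hank: 2 + 0 + 0 + 1 + 2 + 3 + 4 = 12
  Dave: 1 + 1 + 1 + 3 + 4 + 0 + 0 = 10
  Eve: 3 + 4 + 4 + 0 + 3 + 4 + 2 = 20
Eve has the highest total.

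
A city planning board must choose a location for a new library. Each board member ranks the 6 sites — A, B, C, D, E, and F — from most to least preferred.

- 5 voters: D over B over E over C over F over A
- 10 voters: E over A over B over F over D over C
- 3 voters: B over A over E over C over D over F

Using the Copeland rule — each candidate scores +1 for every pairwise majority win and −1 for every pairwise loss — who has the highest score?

E

Pairwise results:
  A vs B: A wins 10–8.
  A vs C: A wins 13–5.
  A vs D: A wins 13–5.
  A vs E: E wins 15–3.
  A vs F: A wins 13–5.
  B vs C: B wins 18–0.
  B vs D: B wins 13–5.
  B vs E: E wins 10–8.
  B vs F: B wins 18–0.
  C vs D: D wins 15–3.
  C vs E: E wins 18–0.
  C vs F: F wins 10–8.
  D vs E: E wins 13–5.
  D vs F: F wins 10–8.
  E vs F: E wins 18–0.
Copeland scores (wins − losses):
  A: 4 − 1 = 3
  B: 3 − 2 = 1
  C: 0 − 5 = -5
  D: 1 − 4 = -3
  E: 5 − 0 = 5
  F: 2 − 3 = -1
E has the best Copeland score.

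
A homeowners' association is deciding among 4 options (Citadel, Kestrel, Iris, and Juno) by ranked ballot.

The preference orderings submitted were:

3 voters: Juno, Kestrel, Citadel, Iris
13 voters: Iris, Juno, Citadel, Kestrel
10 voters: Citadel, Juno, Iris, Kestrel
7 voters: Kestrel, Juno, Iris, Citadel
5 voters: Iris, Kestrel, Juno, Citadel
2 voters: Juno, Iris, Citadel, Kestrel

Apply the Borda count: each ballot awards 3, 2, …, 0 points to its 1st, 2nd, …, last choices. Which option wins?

Borda scores:
  Citadel: 3·1 + 13·1 + 10·3 + 7·0 + 5·0 + 2·1 = 48
  Kestrel: 3·2 + 13·0 + 10·0 + 7·3 + 5·2 + 2·0 = 37
  Iris: 3·0 + 13·3 + 10·1 + 7·1 + 5·3 + 2·2 = 75
  Juno: 3·3 + 13·2 + 10·2 + 7·2 + 5·1 + 2·3 = 80
Juno has the highest total.

Juno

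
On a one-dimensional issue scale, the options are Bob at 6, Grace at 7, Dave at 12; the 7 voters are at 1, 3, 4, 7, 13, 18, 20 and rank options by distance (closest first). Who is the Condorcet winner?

With single-peaked preferences on a line, the Condorcet winner is the candidate closest to the median voter.
The median voter (position 7) is closest to Grace at 7.
Check: Grace vs Bob — voters closer to Grace: 4 of 7.

Grace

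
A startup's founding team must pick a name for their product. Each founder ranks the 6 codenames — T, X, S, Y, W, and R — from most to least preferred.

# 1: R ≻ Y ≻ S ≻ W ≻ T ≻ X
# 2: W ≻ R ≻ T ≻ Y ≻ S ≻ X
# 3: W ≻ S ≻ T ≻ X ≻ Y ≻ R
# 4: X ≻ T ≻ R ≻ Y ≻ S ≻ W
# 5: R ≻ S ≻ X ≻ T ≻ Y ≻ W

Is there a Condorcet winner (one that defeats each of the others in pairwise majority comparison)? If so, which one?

Head-to-head results (5 voters total):
T vs X: T wins 3–2.
T vs S: S wins 3–2.
T vs Y: T wins 4–1.
T vs W: W wins 3–2.
T vs R: R wins 3–2.
X vs S: S wins 4–1.
X vs Y: X wins 3–2.
X vs W: W wins 3–2.
X vs R: R wins 3–2.
S vs Y: Y wins 3–2.
S vs W: S wins 3–2.
S vs R: R wins 4–1.
Y vs W: Y wins 3–2.
Y vs R: R wins 4–1.
W vs R: R wins 3–2.
R beats each rival — T (3–2), X (3–2), S (4–1), Y (4–1), W (3–2) — so R is the Condorcet winner.

R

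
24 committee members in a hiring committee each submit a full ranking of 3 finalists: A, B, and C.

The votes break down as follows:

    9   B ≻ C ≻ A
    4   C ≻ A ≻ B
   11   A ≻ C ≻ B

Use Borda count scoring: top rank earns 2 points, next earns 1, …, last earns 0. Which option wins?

C

Borda scores:
  A: 9·0 + 4·1 + 11·2 = 26
  B: 9·2 + 4·0 + 11·0 = 18
  C: 9·1 + 4·2 + 11·1 = 28
C has the highest total.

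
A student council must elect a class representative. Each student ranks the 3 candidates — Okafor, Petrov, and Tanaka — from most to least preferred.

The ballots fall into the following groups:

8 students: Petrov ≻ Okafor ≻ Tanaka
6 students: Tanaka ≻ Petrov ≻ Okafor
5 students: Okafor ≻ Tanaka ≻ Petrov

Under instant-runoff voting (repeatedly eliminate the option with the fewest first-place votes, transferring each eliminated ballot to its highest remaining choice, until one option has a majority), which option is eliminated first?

Round 1: Petrov 8, Tanaka 6, Okafor 5. Okafor has the fewest and is eliminated.
Round 2: Tanaka 11, Petrov 8. Tanaka has a majority.

Okafor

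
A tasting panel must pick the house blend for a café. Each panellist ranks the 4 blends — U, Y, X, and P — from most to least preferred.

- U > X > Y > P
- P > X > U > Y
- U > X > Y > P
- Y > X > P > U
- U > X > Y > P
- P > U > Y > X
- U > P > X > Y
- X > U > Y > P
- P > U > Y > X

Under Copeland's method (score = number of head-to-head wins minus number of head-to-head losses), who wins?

Pairwise results:
  U vs Y: U wins 8–1.
  U vs X: U wins 6–3.
  U vs P: U wins 5–4.
  Y vs X: X wins 6–3.
  Y vs P: Y wins 5–4.
  X vs P: X wins 5–4.
Copeland scores (wins − losses):
  U: 3 − 0 = 3
  Y: 1 − 2 = -1
  X: 2 − 1 = 1
  P: 0 − 3 = -3
U has the best Copeland score.

U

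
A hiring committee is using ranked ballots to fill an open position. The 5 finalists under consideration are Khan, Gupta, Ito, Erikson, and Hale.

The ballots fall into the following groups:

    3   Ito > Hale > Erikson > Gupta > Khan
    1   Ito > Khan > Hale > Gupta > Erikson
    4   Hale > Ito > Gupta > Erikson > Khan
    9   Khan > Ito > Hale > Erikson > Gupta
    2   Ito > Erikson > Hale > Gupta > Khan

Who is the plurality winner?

First-place vote totals:
  Khan: 9
  Gupta: 0
  Ito: 6
  Erikson: 0
  Hale: 4
Khan has the most first-place votes.

Khan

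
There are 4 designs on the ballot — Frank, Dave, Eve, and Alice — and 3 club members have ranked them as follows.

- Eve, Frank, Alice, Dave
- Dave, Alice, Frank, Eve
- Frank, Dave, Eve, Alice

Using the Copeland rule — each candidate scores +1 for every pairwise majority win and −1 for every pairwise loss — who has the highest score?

Pairwise results:
  Frank vs Dave: Frank wins 2–1.
  Frank vs Eve: Frank wins 2–1.
  Frank vs Alice: Frank wins 2–1.
  Dave vs Eve: Dave wins 2–1.
  Dave vs Alice: Dave wins 2–1.
  Eve vs Alice: Eve wins 2–1.
Copeland scores (wins − losses):
  Frank: 3 − 0 = 3
  Dave: 2 − 1 = 1
  Eve: 1 − 2 = -1
  Alice: 0 − 3 = -3
Frank has the best Copeland score.

Frank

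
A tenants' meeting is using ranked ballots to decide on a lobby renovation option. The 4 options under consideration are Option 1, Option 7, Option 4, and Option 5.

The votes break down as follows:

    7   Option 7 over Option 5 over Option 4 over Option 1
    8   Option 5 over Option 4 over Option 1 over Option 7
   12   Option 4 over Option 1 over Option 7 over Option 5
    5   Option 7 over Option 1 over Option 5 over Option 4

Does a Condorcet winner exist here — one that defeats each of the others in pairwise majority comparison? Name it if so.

Head-to-head results (32 voters total):
Option 1 vs Option 7: Option 1 wins 20–12.
Option 1 vs Option 4: Option 4 wins 27–5.
Option 1 vs Option 5: Option 1 wins 17–15.
Option 7 vs Option 4: Option 4 wins 20–12.
Option 7 vs Option 5: Option 7 wins 24–8.
Option 4 vs Option 5: Option 5 wins 20–12.
No candidate beats all others: Option 1 beats Option 5 beats Option 4 beats Option 1, a majority cycle.

None — there is no Condorcet winner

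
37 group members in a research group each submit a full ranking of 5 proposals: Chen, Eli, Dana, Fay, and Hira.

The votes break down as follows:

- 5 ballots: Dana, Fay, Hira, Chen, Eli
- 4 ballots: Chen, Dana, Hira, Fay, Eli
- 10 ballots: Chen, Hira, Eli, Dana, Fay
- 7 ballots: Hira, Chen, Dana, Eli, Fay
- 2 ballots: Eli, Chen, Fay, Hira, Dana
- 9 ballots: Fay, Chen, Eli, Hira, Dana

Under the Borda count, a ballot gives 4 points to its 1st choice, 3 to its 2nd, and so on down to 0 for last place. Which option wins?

Borda scores:
  Chen: 5·1 + 4·4 + 10·4 + 7·3 + 2·3 + 9·3 = 115
  Eli: 5·0 + 4·0 + 10·2 + 7·1 + 2·4 + 9·2 = 53
  Dana: 5·4 + 4·3 + 10·1 + 7·2 + 2·0 + 9·0 = 56
  Fay: 5·3 + 4·1 + 10·0 + 7·0 + 2·2 + 9·4 = 59
  Hira: 5·2 + 4·2 + 10·3 + 7·4 + 2·1 + 9·1 = 87
Chen has the highest total.

Chen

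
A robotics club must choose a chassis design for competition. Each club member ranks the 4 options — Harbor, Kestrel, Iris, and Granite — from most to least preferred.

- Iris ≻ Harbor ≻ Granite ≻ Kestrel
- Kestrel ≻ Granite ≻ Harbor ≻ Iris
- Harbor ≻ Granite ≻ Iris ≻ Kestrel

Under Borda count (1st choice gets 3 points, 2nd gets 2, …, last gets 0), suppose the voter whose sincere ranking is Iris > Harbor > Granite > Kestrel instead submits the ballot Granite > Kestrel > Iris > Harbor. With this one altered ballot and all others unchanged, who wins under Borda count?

Granite

Borda totals with the altered ballot: Harbor 4, Kestrel 5, Iris 2, Granite 7.
The switch changes the winner from Harbor to Granite.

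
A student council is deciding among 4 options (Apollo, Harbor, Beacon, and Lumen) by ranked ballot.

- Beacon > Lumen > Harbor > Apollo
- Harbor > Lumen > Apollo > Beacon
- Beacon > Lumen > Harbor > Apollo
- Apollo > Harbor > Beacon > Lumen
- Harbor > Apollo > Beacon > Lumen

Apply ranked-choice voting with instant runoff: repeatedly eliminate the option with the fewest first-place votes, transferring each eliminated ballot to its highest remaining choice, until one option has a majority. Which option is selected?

Round 1: Harbor 2, Beacon 2, Apollo 1, Lumen 0. Lumen has the fewest and is eliminated.
Round 2: Harbor 2, Beacon 2, Apollo 1. Apollo has the fewest and is eliminated.
Round 3: Harbor 3, Beacon 2. Harbor has a majority.

Harbor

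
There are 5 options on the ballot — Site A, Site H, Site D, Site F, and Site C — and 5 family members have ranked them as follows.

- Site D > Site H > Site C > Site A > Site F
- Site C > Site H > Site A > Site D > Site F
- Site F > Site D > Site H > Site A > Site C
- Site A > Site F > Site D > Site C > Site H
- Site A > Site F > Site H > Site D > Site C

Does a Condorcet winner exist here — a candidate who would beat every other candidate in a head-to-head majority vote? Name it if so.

Head-to-head results (5 voters total):
Site A vs Site H: Site H wins 3–2.
Site A vs Site D: Site A wins 3–2.
Site A vs Site F: Site A wins 4–1.
Site A vs Site C: Site A wins 3–2.
Site H vs Site D: Site D wins 3–2.
Site H vs Site F: Site F wins 3–2.
Site H vs Site C: Site H wins 3–2.
Site D vs Site F: Site F wins 3–2.
Site D vs Site C: Site D wins 4–1.
Site F vs Site C: Site F wins 3–2.
No candidate beats all others: Site A beats Site D beats Site H beats Site A, a majority cycle.

No Condorcet winner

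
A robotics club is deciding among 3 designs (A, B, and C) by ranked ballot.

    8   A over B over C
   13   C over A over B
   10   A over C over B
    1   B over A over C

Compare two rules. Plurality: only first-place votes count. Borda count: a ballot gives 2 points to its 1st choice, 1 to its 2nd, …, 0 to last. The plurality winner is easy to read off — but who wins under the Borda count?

A

Plurality first-place counts: A 18, B 1, C 13 → A.
Borda totals: A 50, B 10, C 36 → A.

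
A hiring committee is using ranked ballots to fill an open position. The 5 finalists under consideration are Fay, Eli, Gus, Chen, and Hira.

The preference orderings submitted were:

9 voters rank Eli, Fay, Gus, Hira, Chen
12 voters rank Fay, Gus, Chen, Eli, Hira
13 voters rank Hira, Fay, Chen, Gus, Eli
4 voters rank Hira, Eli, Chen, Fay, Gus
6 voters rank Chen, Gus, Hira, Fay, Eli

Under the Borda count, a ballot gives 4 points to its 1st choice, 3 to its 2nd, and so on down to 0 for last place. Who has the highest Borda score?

Fay

Borda scores:
  Fay: 9·3 + 12·4 + 13·3 + 4·1 + 6·1 = 124
  Eli: 9·4 + 12·1 + 13·0 + 4·3 + 6·0 = 60
  Gus: 9·2 + 12·3 + 13·1 + 4·0 + 6·3 = 85
  Chen: 9·0 + 12·2 + 13·2 + 4·2 + 6·4 = 82
  Hira: 9·1 + 12·0 + 13·4 + 4·4 + 6·2 = 89
Fay has the highest total.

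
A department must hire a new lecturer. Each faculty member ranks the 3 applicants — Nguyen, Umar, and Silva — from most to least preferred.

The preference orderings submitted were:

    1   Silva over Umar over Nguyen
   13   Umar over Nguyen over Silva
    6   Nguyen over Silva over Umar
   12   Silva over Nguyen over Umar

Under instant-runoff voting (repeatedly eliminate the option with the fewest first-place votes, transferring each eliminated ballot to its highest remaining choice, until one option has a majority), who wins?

Silva

Round 1: Umar 13, Silva 13, Nguyen 6. Nguyen has the fewest and is eliminated.
Round 2: Silva 19, Umar 13. Silva has a majority.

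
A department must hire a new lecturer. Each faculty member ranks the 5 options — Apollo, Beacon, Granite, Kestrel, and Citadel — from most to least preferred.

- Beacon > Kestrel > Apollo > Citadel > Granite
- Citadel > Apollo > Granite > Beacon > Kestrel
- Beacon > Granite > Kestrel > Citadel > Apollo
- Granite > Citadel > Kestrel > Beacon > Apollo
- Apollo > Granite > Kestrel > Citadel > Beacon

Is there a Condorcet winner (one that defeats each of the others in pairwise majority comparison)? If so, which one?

No Condorcet winner

Head-to-head results (5 voters total):
Apollo vs Beacon: Beacon wins 3–2.
Apollo vs Granite: Apollo wins 3–2.
Apollo vs Kestrel: Kestrel wins 3–2.
Apollo vs Citadel: Citadel wins 3–2.
Beacon vs Granite: Granite wins 3–2.
Beacon vs Kestrel: Beacon wins 3–2.
Beacon vs Citadel: Citadel wins 3–2.
Granite vs Kestrel: Granite wins 4–1.
Granite vs Citadel: Granite wins 3–2.
Kestrel vs Citadel: Kestrel wins 3–2.
No candidate beats all others: Apollo beats Granite beats Beacon beats Apollo, a majority cycle.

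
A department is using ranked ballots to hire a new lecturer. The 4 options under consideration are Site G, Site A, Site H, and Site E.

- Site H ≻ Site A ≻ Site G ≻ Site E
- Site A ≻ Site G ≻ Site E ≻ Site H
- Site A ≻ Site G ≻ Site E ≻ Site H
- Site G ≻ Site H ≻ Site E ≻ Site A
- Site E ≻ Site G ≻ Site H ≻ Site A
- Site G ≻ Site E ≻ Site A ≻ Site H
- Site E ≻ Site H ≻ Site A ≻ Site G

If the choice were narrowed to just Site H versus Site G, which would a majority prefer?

Site G

Ballots ranking Site H above Site G: 2.
Ballots ranking Site G above Site H: 5.
Site G wins the head-to-head, 5–2.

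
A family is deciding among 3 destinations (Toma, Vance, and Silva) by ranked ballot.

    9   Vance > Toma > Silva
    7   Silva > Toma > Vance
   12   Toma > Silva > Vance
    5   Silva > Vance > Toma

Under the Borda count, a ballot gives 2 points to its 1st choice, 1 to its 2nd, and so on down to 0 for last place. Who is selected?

Toma

Borda scores:
  Toma: 9·1 + 7·1 + 12·2 + 5·0 = 40
  Vance: 9·2 + 7·0 + 12·0 + 5·1 = 23
  Silva: 9·0 + 7·2 + 12·1 + 5·2 = 36
Toma has the highest total.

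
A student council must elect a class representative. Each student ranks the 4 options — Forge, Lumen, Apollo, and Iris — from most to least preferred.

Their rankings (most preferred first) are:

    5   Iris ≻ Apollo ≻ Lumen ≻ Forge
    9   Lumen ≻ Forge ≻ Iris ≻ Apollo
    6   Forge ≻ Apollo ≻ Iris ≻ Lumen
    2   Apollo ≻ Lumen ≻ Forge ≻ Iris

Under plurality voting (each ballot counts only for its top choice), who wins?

First-place vote totals:
  Forge: 6
  Lumen: 9
  Apollo: 2
  Iris: 5
Lumen has the most first-place votes.

Lumen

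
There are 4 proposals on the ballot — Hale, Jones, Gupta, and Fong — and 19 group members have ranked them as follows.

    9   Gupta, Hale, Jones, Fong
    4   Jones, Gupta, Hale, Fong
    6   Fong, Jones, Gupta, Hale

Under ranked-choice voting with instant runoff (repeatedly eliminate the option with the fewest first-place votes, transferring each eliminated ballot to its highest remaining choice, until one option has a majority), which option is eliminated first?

Hale

Round 1: Gupta 9, Fong 6, Jones 4, Hale 0. Hale has the fewest and is eliminated.
Round 2: Gupta 9, Fong 6, Jones 4. Jones has the fewest and is eliminated.
Round 3: Gupta 13, Fong 6. Gupta has a majority.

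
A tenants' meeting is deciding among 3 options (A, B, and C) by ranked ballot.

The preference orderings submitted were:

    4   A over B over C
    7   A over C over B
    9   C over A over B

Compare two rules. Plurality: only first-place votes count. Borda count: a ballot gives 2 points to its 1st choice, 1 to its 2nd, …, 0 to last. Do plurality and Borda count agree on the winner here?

Yes

Plurality first-place counts: A 11, B 0, C 9 → A.
Borda totals: A 31, B 4, C 25 → A.
The two rules agree on A.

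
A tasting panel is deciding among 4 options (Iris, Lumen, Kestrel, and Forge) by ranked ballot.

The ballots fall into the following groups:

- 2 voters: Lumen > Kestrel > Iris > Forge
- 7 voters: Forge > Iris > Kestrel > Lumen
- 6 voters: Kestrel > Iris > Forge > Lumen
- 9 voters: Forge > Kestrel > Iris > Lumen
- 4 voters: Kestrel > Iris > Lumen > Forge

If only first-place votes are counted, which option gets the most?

Forge

First-place vote totals:
  Iris: 0
  Lumen: 2
  Kestrel: 10
  Forge: 16
Forge has the most first-place votes.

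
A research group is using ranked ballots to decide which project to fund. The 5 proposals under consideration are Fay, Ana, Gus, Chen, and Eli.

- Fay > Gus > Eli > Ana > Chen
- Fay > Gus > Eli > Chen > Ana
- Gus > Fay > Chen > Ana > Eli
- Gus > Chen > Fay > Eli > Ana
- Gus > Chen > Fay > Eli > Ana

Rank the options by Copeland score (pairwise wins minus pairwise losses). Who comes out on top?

Gus

Pairwise results:
  Fay vs Ana: Fay wins 5–0.
  Fay vs Gus: Gus wins 3–2.
  Fay vs Chen: Fay wins 3–2.
  Fay vs Eli: Fay wins 5–0.
  Ana vs Gus: Gus wins 5–0.
  Ana vs Chen: Chen wins 4–1.
  Ana vs Eli: Eli wins 4–1.
  Gus vs Chen: Gus wins 5–0.
  Gus vs Eli: Gus wins 5–0.
  Chen vs Eli: Chen wins 3–2.
Copeland scores (wins − losses):
  Fay: 3 − 1 = 2
  Ana: 0 − 4 = -4
  Gus: 4 − 0 = 4
  Chen: 2 − 2 = 0
  Eli: 1 − 3 = -2
Gus has the best Copeland score.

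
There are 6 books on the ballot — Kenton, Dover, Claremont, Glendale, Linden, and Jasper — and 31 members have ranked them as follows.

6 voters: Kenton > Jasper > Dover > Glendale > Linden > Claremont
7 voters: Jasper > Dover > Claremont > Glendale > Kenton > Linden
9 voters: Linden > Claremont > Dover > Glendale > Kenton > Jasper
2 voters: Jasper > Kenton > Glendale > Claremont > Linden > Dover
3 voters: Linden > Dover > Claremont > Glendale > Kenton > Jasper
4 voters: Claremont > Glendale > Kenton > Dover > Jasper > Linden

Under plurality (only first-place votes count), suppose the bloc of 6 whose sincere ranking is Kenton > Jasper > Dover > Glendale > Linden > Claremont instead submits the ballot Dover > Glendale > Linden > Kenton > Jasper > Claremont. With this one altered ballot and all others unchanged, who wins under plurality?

First-place totals with the altered ballot: Kenton 0, Dover 6, Claremont 4, Glendale 0, Linden 12, Jasper 9.
The winner is unchanged: still Linden.

Linden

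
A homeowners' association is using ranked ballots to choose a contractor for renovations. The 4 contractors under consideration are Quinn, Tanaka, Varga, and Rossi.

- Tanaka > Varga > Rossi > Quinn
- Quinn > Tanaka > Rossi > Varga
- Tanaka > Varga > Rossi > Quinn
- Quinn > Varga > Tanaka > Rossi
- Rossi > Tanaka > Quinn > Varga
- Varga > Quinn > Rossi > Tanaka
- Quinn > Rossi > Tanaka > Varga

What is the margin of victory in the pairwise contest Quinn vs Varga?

Ballots ranking Quinn above Varga: 4.
Ballots ranking Varga above Quinn: 3.
Quinn wins 4–3, a margin of 1.

1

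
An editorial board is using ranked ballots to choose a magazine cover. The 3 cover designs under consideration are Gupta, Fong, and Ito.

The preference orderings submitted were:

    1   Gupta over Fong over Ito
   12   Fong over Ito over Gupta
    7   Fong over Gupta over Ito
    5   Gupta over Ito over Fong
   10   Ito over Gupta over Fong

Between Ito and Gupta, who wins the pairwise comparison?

Ballots ranking Ito above Gupta: 12+10 = 22.
Ballots ranking Gupta above Ito: 1+7+5 = 13.
Ito wins the head-to-head, 22–13.

Ito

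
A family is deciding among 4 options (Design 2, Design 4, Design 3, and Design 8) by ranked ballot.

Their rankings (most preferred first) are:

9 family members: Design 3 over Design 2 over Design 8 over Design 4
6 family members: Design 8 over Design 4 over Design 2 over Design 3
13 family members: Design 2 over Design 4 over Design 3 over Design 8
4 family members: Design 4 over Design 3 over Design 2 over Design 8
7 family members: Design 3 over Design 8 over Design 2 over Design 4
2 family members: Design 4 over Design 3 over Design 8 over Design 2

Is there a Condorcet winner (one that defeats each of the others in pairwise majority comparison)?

No

Head-to-head results (41 voters total):
Design 2 vs Design 4: Design 2 wins 29–12.
Design 2 vs Design 3: Design 3 wins 22–19.
Design 2 vs Design 8: Design 2 wins 26–15.
Design 4 vs Design 3: Design 4 wins 25–16.
Design 4 vs Design 8: Design 8 wins 22–19.
Design 3 vs Design 8: Design 3 wins 35–6.
No candidate beats all others: Design 2 beats Design 4 beats Design 3 beats Design 2, a majority cycle.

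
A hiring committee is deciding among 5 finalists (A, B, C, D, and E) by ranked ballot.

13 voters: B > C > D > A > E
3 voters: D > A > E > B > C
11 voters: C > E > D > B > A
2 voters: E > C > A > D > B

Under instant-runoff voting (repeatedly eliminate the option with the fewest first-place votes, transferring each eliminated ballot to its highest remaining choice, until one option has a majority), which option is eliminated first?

Round 1: B 13, C 11, D 3, E 2, A 0. A has the fewest and is eliminated.
Round 2: B 13, C 11, D 3, E 2. E has the fewest and is eliminated.
Round 3: B 13, C 13, D 3. D has the fewest and is eliminated.
Round 4: B 16, C 13. B has a majority.

A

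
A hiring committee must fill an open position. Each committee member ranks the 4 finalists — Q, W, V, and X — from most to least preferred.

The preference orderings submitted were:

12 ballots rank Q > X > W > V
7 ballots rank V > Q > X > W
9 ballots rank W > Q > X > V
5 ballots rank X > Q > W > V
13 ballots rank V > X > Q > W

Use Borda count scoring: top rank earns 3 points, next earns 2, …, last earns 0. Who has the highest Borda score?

Q

Borda scores:
  Q: 12·3 + 7·2 + 9·2 + 5·2 + 13·1 = 91
  W: 12·1 + 7·0 + 9·3 + 5·1 + 13·0 = 44
  V: 12·0 + 7·3 + 9·0 + 5·0 + 13·3 = 60
  X: 12·2 + 7·1 + 9·1 + 5·3 + 13·2 = 81
Q has the highest total.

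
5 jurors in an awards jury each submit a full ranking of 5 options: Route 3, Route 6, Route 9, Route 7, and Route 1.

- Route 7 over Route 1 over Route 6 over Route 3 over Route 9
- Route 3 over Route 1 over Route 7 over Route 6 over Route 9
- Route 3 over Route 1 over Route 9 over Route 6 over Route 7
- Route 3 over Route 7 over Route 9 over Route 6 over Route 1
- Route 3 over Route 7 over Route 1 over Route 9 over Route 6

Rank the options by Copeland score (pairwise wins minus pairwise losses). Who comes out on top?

Route 3

Pairwise results:
  Route 3 vs Route 6: Route 3 wins 4–1.
  Route 3 vs Route 9: Route 3 wins 5–0.
  Route 3 vs Route 7: Route 3 wins 4–1.
  Route 3 vs Route 1: Route 3 wins 4–1.
  Route 6 vs Route 9: Route 9 wins 3–2.
  Route 6 vs Route 7: Route 7 wins 4–1.
  Route 6 vs Route 1: Route 1 wins 4–1.
  Route 9 vs Route 7: Route 7 wins 4–1.
  Route 9 vs Route 1: Route 1 wins 4–1.
  Route 7 vs Route 1: Route 7 wins 3–2.
Copeland scores (wins − losses):
  Route 3: 4 − 0 = 4
  Route 6: 0 − 4 = -4
  Route 9: 1 − 3 = -2
  Route 7: 3 − 1 = 2
  Route 1: 2 − 2 = 0
Route 3 has the best Copeland score.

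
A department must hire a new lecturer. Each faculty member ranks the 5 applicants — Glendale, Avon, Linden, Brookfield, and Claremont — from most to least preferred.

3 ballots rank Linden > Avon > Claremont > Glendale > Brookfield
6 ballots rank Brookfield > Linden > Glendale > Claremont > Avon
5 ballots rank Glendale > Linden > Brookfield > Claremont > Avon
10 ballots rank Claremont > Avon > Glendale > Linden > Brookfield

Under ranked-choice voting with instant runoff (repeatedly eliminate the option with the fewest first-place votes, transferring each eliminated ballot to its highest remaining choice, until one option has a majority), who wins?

Round 1: Claremont 10, Brookfield 6, Glendale 5, Linden 3, Avon 0. Avon has the fewest and is eliminated.
Round 2: Claremont 10, Brookfield 6, Glendale 5, Linden 3. Linden has the fewest and is eliminated.
Round 3: Claremont 13, Brookfield 6, Glendale 5. Claremont has a majority.

Claremont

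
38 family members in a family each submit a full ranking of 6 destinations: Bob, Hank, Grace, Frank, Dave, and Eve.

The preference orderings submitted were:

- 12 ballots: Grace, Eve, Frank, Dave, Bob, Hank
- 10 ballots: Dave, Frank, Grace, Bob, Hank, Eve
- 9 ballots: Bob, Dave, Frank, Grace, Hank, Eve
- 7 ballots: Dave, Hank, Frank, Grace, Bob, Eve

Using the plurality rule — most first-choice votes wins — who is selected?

Dave

First-place vote totals:
  Bob: 9
  Hank: 0
  Grace: 12
  Frank: 0
  Dave: 17
  Eve: 0
Dave has the most first-place votes.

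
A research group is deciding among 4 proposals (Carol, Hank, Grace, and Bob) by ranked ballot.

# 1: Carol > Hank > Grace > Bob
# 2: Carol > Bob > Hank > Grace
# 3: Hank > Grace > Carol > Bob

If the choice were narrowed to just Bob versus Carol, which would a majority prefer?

Ballots ranking Bob above Carol: 0.
Ballots ranking Carol above Bob: 3.
Carol wins the head-to-head, 3–0.

Carol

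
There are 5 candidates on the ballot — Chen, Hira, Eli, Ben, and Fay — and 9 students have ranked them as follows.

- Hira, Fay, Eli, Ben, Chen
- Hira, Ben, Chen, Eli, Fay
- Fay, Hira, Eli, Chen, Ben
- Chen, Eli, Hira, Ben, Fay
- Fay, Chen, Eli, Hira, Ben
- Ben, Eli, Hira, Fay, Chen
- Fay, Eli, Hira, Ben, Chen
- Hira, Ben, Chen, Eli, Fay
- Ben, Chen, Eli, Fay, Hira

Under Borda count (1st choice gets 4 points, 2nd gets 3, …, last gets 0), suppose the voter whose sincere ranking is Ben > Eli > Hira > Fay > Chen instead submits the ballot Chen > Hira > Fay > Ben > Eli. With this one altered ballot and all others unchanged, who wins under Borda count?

Hira

Borda totals with the altered ballot: Chen 19, Hira 23, Eli 16, Ben 14, Fay 18.
The winner is unchanged: still Hira.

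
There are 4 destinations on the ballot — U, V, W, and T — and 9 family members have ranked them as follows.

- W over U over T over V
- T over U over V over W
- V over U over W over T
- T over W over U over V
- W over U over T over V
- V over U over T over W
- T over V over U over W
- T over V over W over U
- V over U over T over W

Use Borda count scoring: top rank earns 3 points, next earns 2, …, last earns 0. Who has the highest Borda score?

T

Borda scores:
  U: 2 + 2 + 2 + 1 + 2 + 2 + 1 + 0 + 2 = 14
  V: 0 + 1 + 3 + 0 + 0 + 3 + 2 + 2 + 3 = 14
  W: 3 + 0 + 1 + 2 + 3 + 0 + 0 + 1 + 0 = 10
  T: 1 + 3 + 0 + 3 + 1 + 1 + 3 + 3 + 1 = 16
T has the highest total.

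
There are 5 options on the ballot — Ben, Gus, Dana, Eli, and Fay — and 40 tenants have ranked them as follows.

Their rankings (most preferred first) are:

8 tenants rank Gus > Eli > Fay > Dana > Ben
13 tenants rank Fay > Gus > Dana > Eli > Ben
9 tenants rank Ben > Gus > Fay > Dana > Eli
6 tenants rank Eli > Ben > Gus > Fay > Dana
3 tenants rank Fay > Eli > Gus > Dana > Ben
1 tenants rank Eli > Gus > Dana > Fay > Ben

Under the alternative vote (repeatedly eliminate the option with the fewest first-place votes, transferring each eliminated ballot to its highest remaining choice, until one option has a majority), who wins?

Fay

Round 1: Fay 16, Ben 9, Gus 8, Eli 7, Dana 0. Dana has the fewest and is eliminated.
Round 2: Fay 16, Ben 9, Gus 8, Eli 7. Eli has the fewest and is eliminated.
Round 3: Fay 16, Ben 15, Gus 9. Gus has the fewest and is eliminated.
Round 4: Fay 25, Ben 15. Fay has a majority.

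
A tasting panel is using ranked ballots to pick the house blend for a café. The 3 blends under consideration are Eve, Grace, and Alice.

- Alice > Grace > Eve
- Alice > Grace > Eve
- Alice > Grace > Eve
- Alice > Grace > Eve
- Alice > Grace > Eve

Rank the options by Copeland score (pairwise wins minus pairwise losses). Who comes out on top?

Alice

Pairwise results:
  Eve vs Grace: Grace wins 5–0.
  Eve vs Alice: Alice wins 5–0.
  Grace vs Alice: Alice wins 5–0.
Copeland scores (wins − losses):
  Eve: 0 − 2 = -2
  Grace: 1 − 1 = 0
  Alice: 2 − 0 = 2
Alice has the best Copeland score.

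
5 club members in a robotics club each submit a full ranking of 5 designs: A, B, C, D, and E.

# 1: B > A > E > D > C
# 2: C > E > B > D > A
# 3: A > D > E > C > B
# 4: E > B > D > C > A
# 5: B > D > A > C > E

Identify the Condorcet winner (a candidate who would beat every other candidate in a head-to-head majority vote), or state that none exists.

No Condorcet winner

Head-to-head results (5 voters total):
A vs B: B wins 4–1.
A vs C: A wins 3–2.
A vs D: D wins 3–2.
A vs E: A wins 3–2.
B vs C: B wins 3–2.
B vs D: B wins 4–1.
B vs E: E wins 3–2.
C vs D: D wins 4–1.
C vs E: E wins 3–2.
D vs E: E wins 3–2.
No candidate beats all others: A beats E beats B beats A, a majority cycle.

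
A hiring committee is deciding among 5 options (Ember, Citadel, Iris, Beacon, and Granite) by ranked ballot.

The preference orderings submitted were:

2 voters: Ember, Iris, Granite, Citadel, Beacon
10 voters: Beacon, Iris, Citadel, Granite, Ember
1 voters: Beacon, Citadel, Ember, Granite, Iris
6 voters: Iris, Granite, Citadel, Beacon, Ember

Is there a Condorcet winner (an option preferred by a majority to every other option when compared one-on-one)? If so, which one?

Head-to-head results (19 voters total):
Ember vs Citadel: Citadel wins 17–2.
Ember vs Iris: Iris wins 16–3.
Ember vs Beacon: Beacon wins 17–2.
Ember vs Granite: Granite wins 16–3.
Citadel vs Iris: Iris wins 18–1.
Citadel vs Beacon: Beacon wins 11–8.
Citadel vs Granite: Citadel wins 11–8.
Iris vs Beacon: Beacon wins 11–8.
Iris vs Granite: Iris wins 18–1.
Beacon vs Granite: Beacon wins 11–8.
Beacon beats each rival — Ember (17–2), Citadel (11–8), Iris (11–8), Granite (11–8) — so Beacon is the Condorcet winner.

Beacon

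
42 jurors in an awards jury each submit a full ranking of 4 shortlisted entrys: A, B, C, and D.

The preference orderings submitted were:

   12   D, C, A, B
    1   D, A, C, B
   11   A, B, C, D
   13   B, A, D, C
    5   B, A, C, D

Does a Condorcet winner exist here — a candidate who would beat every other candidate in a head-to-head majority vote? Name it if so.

A

Head-to-head results (42 voters total):
A vs B: A wins 24–18.
A vs C: A wins 30–12.
A vs D: A wins 29–13.
B vs C: B wins 29–13.
B vs D: B wins 29–13.
C vs D: D wins 26–16.
A beats each rival — B (24–18), C (30–12), D (29–13) — so A is the Condorcet winner.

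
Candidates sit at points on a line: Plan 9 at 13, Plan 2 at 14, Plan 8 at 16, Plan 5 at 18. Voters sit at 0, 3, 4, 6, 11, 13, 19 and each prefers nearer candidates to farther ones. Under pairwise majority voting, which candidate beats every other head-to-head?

Plan 9

With single-peaked preferences on a line, the Condorcet winner is the candidate closest to the median voter.
The median voter (position 6) is closest to Plan 9 at 13.
Check: Plan 9 vs Plan 2 — voters closer to Plan 9: 6 of 7.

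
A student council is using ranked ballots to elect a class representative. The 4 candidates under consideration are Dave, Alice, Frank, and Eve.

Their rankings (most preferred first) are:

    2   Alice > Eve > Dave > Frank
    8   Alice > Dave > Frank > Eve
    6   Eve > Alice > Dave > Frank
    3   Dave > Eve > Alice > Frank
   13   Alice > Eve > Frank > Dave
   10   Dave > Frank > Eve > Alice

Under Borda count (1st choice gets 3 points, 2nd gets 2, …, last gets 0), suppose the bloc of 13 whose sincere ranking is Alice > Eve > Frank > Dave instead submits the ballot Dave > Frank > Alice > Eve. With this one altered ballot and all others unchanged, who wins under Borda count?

Dave

Borda totals with the altered ballot: Dave 102, Alice 58, Frank 54, Eve 38.
The switch changes the winner from Alice to Dave.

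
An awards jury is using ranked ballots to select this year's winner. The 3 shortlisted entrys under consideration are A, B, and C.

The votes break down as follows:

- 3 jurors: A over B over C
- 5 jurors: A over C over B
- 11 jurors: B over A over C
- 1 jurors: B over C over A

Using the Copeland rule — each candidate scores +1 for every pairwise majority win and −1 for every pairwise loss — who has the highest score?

Pairwise results:
  A vs B: B wins 12–8.
  A vs C: A wins 19–1.
  B vs C: B wins 15–5.
Copeland scores (wins − losses):
  A: 1 − 1 = 0
  B: 2 − 0 = 2
  C: 0 − 2 = -2
B has the best Copeland score.

B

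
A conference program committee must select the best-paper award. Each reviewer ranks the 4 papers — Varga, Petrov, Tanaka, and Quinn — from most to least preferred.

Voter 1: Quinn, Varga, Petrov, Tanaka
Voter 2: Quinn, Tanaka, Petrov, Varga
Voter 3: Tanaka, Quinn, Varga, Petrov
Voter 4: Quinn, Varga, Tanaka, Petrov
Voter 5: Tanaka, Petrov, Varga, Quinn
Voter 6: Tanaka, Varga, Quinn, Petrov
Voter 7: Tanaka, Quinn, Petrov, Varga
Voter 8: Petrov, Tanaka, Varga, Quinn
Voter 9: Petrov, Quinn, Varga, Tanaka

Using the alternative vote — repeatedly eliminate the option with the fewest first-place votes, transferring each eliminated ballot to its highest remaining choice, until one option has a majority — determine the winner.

Tanaka

Round 1: Tanaka 4, Quinn 3, Petrov 2, Varga 0. Varga has the fewest and is eliminated.
Round 2: Tanaka 4, Quinn 3, Petrov 2. Petrov has the fewest and is eliminated.
Round 3: Tanaka 5, Quinn 4. Tanaka has a majority.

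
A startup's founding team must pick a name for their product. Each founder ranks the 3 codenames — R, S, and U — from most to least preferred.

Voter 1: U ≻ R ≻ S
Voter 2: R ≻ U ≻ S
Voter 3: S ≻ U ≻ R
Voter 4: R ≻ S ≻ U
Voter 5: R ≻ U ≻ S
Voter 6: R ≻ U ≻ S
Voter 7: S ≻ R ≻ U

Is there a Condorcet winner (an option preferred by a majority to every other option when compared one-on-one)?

Head-to-head results (7 voters total):
R vs S: R wins 5–2.
R vs U: R wins 5–2.
S vs U: U wins 4–3.
R beats each rival — S (5–2), U (5–2) — so R is the Condorcet winner.

Yes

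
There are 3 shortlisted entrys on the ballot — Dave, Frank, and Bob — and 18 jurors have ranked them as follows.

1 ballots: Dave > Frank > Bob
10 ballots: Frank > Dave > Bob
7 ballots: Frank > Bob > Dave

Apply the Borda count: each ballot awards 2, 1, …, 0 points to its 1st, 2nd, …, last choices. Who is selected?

Borda scores:
  Dave: 2 + 10·1 + 7·0 = 12
  Frank: 1 + 10·2 + 7·2 = 35
  Bob: 0 + 10·0 + 7·1 = 7
Frank has the highest total.

Frank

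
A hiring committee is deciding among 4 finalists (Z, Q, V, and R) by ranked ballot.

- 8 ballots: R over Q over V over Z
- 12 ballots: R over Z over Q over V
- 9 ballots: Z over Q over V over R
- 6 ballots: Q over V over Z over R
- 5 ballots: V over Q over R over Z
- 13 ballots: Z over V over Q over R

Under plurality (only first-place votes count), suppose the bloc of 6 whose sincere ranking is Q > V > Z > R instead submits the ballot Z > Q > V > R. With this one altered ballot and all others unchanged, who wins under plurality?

Z

First-place totals with the altered ballot: Z 28, Q 0, V 5, R 20.
The winner is unchanged: still Z.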